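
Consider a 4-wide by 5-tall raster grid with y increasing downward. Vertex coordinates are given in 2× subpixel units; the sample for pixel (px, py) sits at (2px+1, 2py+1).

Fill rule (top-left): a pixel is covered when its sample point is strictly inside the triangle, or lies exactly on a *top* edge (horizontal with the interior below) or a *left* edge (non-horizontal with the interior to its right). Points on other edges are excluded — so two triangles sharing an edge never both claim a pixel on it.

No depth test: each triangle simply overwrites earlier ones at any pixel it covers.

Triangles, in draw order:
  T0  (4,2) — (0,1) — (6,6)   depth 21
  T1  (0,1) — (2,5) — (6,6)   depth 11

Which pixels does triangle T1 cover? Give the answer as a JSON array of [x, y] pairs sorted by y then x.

T0:
  2·area = 14  (B↔C swapped to make it positive)
  edge (4, 2)→(6, 6): d=(2,4) right/bottom  bias=-1
  edge (6, 6)→(0, 1): d=(-6,-5) top-left  bias=+0
  edge (0, 1)→(4, 2): d=(4,1) right/bottom  bias=-1
    (1,1)@(3, 3): e=[6,3,5] → X
    (2,1)@(5, 3): e=[-2,13,3] → .
    (1,2)@(3, 5): e=[10,-9,13] → .
    (2,2)@(5, 5): e=[2,1,11] → X
    (3,2)@(7, 5): e=[-6,11,9] → .
    (2,3)@(5, 7): e=[6,-11,19] → .
  covered (2 px):
    . . . .
    . X . .
    . . X .
    . . . .
    . . . .
T1:
  2·area = 14  (B↔C swapped to make it positive)
  edge (0, 1)→(6, 6): d=(6,5) right/bottom  bias=-1
  edge (6, 6)→(2, 5): d=(-4,-1) top-left  bias=+0
  edge (2, 5)→(0, 1): d=(-2,-4) top-left  bias=+0
    (0,1)@(1, 3): e=[7,7,0] → X  [on edge]
    (1,1)@(3, 3): e=[-3,9,8] → .
    (0,2)@(1, 5): e=[19,-1,-4] → .
    (1,2)@(3, 5): e=[9,1,4] → X
    (2,2)@(5, 5): e=[-1,3,12] → .
    (1,3)@(3, 7): e=[21,-7,0] → .  [on edge]
  covered (2 px):
    . . . .
    X . . .
    . X . .
    . . . .
    . . . .

Result: [[0,1],[1,2]]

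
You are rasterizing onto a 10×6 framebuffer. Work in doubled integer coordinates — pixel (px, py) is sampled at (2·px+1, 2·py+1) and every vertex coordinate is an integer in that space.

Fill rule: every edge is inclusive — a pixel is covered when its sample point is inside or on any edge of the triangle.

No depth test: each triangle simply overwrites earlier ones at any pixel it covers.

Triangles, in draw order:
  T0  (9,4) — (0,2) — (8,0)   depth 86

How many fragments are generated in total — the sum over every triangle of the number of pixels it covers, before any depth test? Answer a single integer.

T0:
  2·area = 34
  edge (9, 4)→(0, 2): d=(-9,-2) inclusive
  edge (0, 2)→(8, 0): d=(8,-2) inclusive
  edge (8, 0)→(9, 4): d=(1,4) inclusive
    (2,0)@(5, 1): e=[19,2,13] → █
    (3,0)@(7, 1): e=[23,6,5] → █
    (4,0)@(9, 1): e=[27,10,-3] → ·
    (2,1)@(5, 3): e=[1,18,15] → █
    (4,1)@(9, 3): e=[9,26,-1] → ·
    (2,2)@(5, 5): e=[-17,34,17] → ·
    (3,2)@(7, 5): e=[-13,38,9] → ·
  covered (4 px):
    · · █ █ · · · · · ·
    · · █ █ · · · · · ·
    · · · · · · · · · ·
    · · · · · · · · · ·
    · · · · · · · · · ·
    · · · · · · · · · ·

Final: 4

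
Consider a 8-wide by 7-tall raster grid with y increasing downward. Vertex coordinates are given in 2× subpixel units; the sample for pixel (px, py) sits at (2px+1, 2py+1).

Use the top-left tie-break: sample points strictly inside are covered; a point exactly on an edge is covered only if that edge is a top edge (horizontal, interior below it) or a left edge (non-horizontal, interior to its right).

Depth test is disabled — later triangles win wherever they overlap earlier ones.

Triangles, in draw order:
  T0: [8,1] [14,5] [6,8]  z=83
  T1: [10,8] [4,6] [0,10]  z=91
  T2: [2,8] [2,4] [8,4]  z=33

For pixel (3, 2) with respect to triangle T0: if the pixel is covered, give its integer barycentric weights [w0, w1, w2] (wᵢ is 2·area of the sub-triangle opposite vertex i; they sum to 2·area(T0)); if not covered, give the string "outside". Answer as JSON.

T0:
  2·area = 50
  edge (8, 1)→(14, 5): d=(6,4) right/bottom  bias=-1
  edge (14, 5)→(6, 8): d=(-8,3) right/bottom  bias=-1
  edge (6, 8)→(8, 1): d=(2,-7) top-left  bias=+0
    (4,1)@(9, 3): e=[8,31,11] → █
    (5,1)@(11, 3): e=[0,25,25] → ·  [on edge]
    (3,2)@(7, 5): e=[28,21,1] → █
    (5,2)@(11, 5): e=[12,9,29] → █
    (6,2)@(13, 5): e=[4,3,43] → █
    (7,2)@(15, 5): e=[-4,-3,57] → ·
    (3,3)@(7, 7): e=[40,5,5] → █
    (4,3)@(9, 7): e=[32,-1,19] → ·
    (5,3)@(11, 7): e=[24,-7,33] → ·
    (6,3)@(13, 7): e=[16,-13,47] → ·
    (3,4)@(7, 9): e=[52,-11,9] → ·
  covered (6 px):
    · · · · · · · ·
    · · · · █ · · ·
    · · · █ █ █ █ ·
    · · · █ · · · ·
    · · · · · · · ·
    · · · · · · · ·
    · · · · · · · ·
T1:
  2·area = 32  (B↔C swapped to make it positive)
  edge (10, 8)→(0, 10): d=(-10,2) right/bottom  bias=-1
  edge (0, 10)→(4, 6): d=(4,-4) top-left  bias=+0
  edge (4, 6)→(10, 8): d=(6,2) right/bottom  bias=-1
    (4,0)@(9, 1): e=[72,0,-40] → ·  [on edge]
    (3,1)@(7, 3): e=[56,0,-24] → ·  [on edge]
    (0,2)@(1, 5): e=[48,-16,0] → ·  [on edge]
    (2,2)@(5, 5): e=[40,0,-8] → ·  [on edge]
    (1,3)@(3, 7): e=[24,0,8] → █  [on edge]
    (2,3)@(5, 7): e=[20,8,4] → █
    (3,3)@(7, 7): e=[16,16,0] → ·  [on edge]
    (7,3)@(15, 7): e=[0,48,-16] → ·  [on edge]
    (0,4)@(1, 9): e=[8,0,24] → █  [on edge]
    (2,4)@(5, 9): e=[0,16,16] → ·  [on edge]
    (6,4)@(13, 9): e=[-16,48,0] → ·  [on edge]
    (0,5)@(1, 11): e=[-12,8,36] → ·
  covered (4 px):
    · · · · · · · ·
    · · · · · · · ·
    · · · · · · · ·
    · █ █ · · · · ·
    █ █ · · · · · ·
    · · · · · · · ·
    · · · · · · · ·
T2:
  2·area = 24
  edge (2, 8)→(2, 4): d=(0,-4) top-left  bias=+0
  edge (2, 4)→(8, 4): d=(6,0) top-left  bias=+0
  edge (8, 4)→(2, 8): d=(-6,4) right/bottom  bias=-1
    (1,2)@(3, 5): e=[4,6,14] → █
    (2,2)@(5, 5): e=[12,6,6] → █
    (3,2)@(7, 5): e=[20,6,-2] → ·
    (1,3)@(3, 7): e=[4,18,2] → █
    (2,3)@(5, 7): e=[12,18,-6] → ·
    (1,4)@(3, 9): e=[4,30,-10] → ·
  covered (3 px):
    · · · · · · · ·
    · · · · · · · ·
    · █ █ · · · · ·
    · █ · · · · · ·
    · · · · · · · ·
    · · · · · · · ·
    · · · · · · · ·

Final: [21,1,28]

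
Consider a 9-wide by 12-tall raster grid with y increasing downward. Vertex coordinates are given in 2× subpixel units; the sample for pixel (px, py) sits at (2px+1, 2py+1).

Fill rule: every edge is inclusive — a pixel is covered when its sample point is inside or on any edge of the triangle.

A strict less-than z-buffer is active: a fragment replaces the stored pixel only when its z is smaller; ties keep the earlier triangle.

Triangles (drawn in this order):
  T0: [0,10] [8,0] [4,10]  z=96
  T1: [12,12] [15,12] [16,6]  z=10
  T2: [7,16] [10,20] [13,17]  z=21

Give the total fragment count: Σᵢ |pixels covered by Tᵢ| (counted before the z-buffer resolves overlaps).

T0:
  2·area = 40
  edge (0, 10)→(8, 0): d=(8,-10) inclusive
  edge (8, 0)→(4, 10): d=(-4,10) inclusive
  edge (4, 10)→(0, 10): d=(-4,0) inclusive
    (2,2)@(5, 5): e=[10,10,20] → █
    (3,2)@(7, 5): e=[30,-10,20] → ·
    (1,3)@(3, 7): e=[6,22,12] → █
    (3,3)@(7, 7): e=[46,-18,12] → ·
    (0,4)@(1, 9): e=[2,34,4] → █
    (2,4)@(5, 9): e=[42,-6,4] → ·
    (0,5)@(1, 11): e=[18,26,-4] → ·
    (1,5)@(3, 11): e=[38,6,-4] → ·
  covered (5 px):
    · · · · · · · · ·
    · · · · · · · · ·
    · · █ · · · · · ·
    · █ █ · · · · · ·
    █ █ · · · · · · ·
    · · · · · · · · ·
    · · · · · · · · ·
    · · · · · · · · ·
    · · · · · · · · ·
    · · · · · · · · ·
    · · · · · · · · ·
    · · · · · · · · ·
T1:
  2·area = 18  (B↔C swapped to make it positive)
  edge (12, 12)→(16, 6): d=(4,-6) inclusive
  edge (16, 6)→(15, 12): d=(-1,6) inclusive
  edge (15, 12)→(12, 12): d=(-3,0) inclusive
    (7,4)@(15, 9): e=[6,3,9] → █
    (8,4)@(17, 9): e=[18,-9,9] → ·
    (6,5)@(13, 11): e=[2,13,3] → █
    (8,5)@(17, 11): e=[26,-11,3] → ·
    (6,6)@(13, 13): e=[10,11,-3] → ·
    (7,6)@(15, 13): e=[22,-1,-3] → ·
  covered (3 px):
    · · · · · · · · ·
    · · · · · · · · ·
    · · · · · · · · ·
    · · · · · · · · ·
    · · · · · · · █ ·
    · · · · · · █ █ ·
    · · · · · · · · ·
    · · · · · · · · ·
    · · · · · · · · ·
    · · · · · · · · ·
    · · · · · · · · ·
    · · · · · · · · ·
T2:
  2·area = 21  (B↔C swapped to make it positive)
  edge (7, 16)→(13, 17): d=(6,1) inclusive
  edge (13, 17)→(10, 20): d=(-3,3) inclusive
  edge (10, 20)→(7, 16): d=(-3,-4) inclusive
    (8,6)@(17, 13): e=[-28,0,49] → ·  [on edge]
    (0,7)@(1, 15): e=[0,42,-21] → ·  [on edge]
    (7,7)@(15, 15): e=[-14,0,35] → ·  [on edge]
    (4,8)@(9, 17): e=[4,12,5] → █
    (5,8)@(11, 17): e=[2,6,13] → █
    (6,8)@(13, 17): e=[0,0,21] → █  [on edge]
    (7,8)@(15, 17): e=[-2,-6,29] → ·
    (4,9)@(9, 19): e=[16,6,-1] → ·
    (5,9)@(11, 19): e=[14,0,7] → █  [on edge]
    (6,9)@(13, 19): e=[12,-6,15] → ·
    (4,10)@(9, 21): e=[28,0,-7] → ·  [on edge]
    (5,10)@(11, 21): e=[26,-6,1] → ·
    (3,11)@(7, 23): e=[42,0,-21] → ·  [on edge]
  covered (4 px):
    · · · · · · · · ·
    · · · · · · · · ·
    · · · · · · · · ·
    · · · · · · · · ·
    · · · · · · · · ·
    · · · · · · · · ·
    · · · · · · · · ·
    · · · · · · · · ·
    · · · · █ █ █ · ·
    · · · · · █ · · ·
    · · · · · · · · ·
    · · · · · · · · ·

Result: 12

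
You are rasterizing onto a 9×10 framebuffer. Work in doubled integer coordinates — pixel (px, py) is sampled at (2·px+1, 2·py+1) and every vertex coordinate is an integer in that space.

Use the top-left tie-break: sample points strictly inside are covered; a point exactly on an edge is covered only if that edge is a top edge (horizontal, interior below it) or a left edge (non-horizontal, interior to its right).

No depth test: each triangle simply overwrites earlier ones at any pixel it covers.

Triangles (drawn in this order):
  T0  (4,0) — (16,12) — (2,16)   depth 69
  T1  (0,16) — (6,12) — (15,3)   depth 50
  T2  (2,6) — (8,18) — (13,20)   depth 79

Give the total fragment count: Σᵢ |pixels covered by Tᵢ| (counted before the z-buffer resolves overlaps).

T0:
  2·area = 216
  edge (4, 0)→(16, 12): d=(12,12) right/bottom  bias=-1
  edge (16, 12)→(2, 16): d=(-14,4) right/bottom  bias=-1
  edge (2, 16)→(4, 0): d=(2,-16) top-left  bias=+0
    (2,0)@(5, 1): e=[0,198,18] → ·  [on edge]
    (2,1)@(5, 3): e=[24,170,22] → #
    (3,1)@(7, 3): e=[0,162,54] → ·  [on edge]
    (2,2)@(5, 5): e=[48,142,26] → #
    (3,2)@(7, 5): e=[24,134,58] → #
    (4,2)@(9, 5): e=[0,126,90] → ·  [on edge]
    (2,3)@(5, 7): e=[72,114,30] → #
    (4,3)@(9, 7): e=[24,98,94] → #
    (5,3)@(11, 7): e=[0,90,126] → ·  [on edge]
    (1,4)@(3, 9): e=[120,94,2] → #
    (5,4)@(11, 9): e=[24,62,130] → #
    (6,4)@(13, 9): e=[0,54,162] → ·  [on edge]
    (7,5)@(15, 11): e=[0,18,198] → ·  [on edge]
    (8,6)@(17, 13): e=[0,-18,234] → ·  [on edge]
  covered (24 px):
    · · · · · · · · ·
    · · # · · · · · ·
    · · # # · · · · ·
    · · # # # · · · ·
    · # # # # # · · ·
    · # # # # # # · ·
    · # # # # # · · ·
    · # # · · · · · ·
    · · · · · · · · ·
    · · · · · · · · ·
T1:
  2·area = 18  (B↔C swapped to make it positive)
  edge (0, 16)→(15, 3): d=(15,-13) top-left  bias=+0
  edge (15, 3)→(6, 12): d=(-9,9) right/bottom  bias=-1
  edge (6, 12)→(0, 16): d=(-6,4) right/bottom  bias=-1
    (8,0)@(17, 1): e=[-4,0,22] → ·  [on edge]
    (7,1)@(15, 3): e=[0,0,18] → ·  [on edge]
    (6,2)@(13, 5): e=[4,0,14] → ·  [on edge]
    (5,3)@(11, 7): e=[8,0,10] → ·  [on edge]
    (4,4)@(9, 9): e=[12,0,6] → ·  [on edge]
    (3,5)@(7, 11): e=[16,0,2] → ·  [on edge]
    (2,6)@(5, 13): e=[20,0,-2] → ·  [on edge]
    (1,7)@(3, 15): e=[24,0,-6] → ·  [on edge]
    (0,8)@(1, 17): e=[28,0,-10] → ·  [on edge]
  covered (0 px):
    · · · · · · · · ·
    · · · · · · · · ·
    · · · · · · · · ·
    · · · · · · · · ·
    · · · · · · · · ·
    · · · · · · · · ·
    · · · · · · · · ·
    · · · · · · · · ·
    · · · · · · · · ·
    · · · · · · · · ·
T2:
  2·area = 48  (B↔C swapped to make it positive)
  edge (2, 6)→(13, 20): d=(11,14) right/bottom  bias=-1
  edge (13, 20)→(8, 18): d=(-5,-2) top-left  bias=+0
  edge (8, 18)→(2, 6): d=(-6,-12) top-left  bias=+0
    (2,5)@(5, 11): e=[13,29,6] → #
    (3,5)@(7, 11): e=[-15,33,30] → ·
    (2,6)@(5, 13): e=[35,19,-6] → ·
    (3,6)@(7, 13): e=[7,23,18] → #
    (4,6)@(9, 13): e=[-21,27,42] → ·
    (3,7)@(7, 15): e=[29,13,6] → #
    (4,7)@(9, 15): e=[1,17,30] → #
    (5,7)@(11, 15): e=[-27,21,54] → ·
    (3,8)@(7, 17): e=[51,3,-6] → ·
    (4,8)@(9, 17): e=[23,7,18] → #
    (5,8)@(11, 17): e=[-5,11,42] → ·
    (4,9)@(9, 19): e=[45,-3,6] → ·
  covered (6 px):
    · · · · · · · · ·
    · · · · · · · · ·
    · · · · · · · · ·
    · · · · · · · · ·
    · · · · · · · · ·
    · · # · · · · · ·
    · · · # · · · · ·
    · · · # # · · · ·
    · · · · # · · · ·
    · · · · · # · · ·

Result: 30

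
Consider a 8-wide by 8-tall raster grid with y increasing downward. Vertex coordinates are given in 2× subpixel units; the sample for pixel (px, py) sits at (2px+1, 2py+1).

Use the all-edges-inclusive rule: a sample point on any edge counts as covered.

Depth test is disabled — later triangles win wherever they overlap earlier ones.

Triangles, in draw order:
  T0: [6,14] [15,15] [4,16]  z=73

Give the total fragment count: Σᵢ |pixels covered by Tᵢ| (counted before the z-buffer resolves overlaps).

T0:
  2·area = 20
  edge (6, 14)→(15, 15): d=(9,1) inclusive
  edge (15, 15)→(4, 16): d=(-11,1) inclusive
  edge (4, 16)→(6, 14): d=(2,-2) inclusive
    (7,2)@(15, 5): e=[-90,110,0] → ·  [on edge]
    (6,3)@(13, 7): e=[-70,90,0] → ·  [on edge]
    (5,4)@(11, 9): e=[-50,70,0] → ·  [on edge]
    (4,5)@(9, 11): e=[-30,50,0] → ·  [on edge]
    (3,6)@(7, 13): e=[-10,30,0] → ·  [on edge]
    (2,7)@(5, 15): e=[10,10,0] → █  [on edge]
    (3,7)@(7, 15): e=[8,8,4] → █
    (4,7)@(9, 15): e=[6,6,8] → █
    (5,7)@(11, 15): e=[4,4,12] → █
    (6,7)@(13, 15): e=[2,2,16] → █
    (7,7)@(15, 15): e=[0,0,20] → █  [on edge]
  covered (6 px):
    · · · · · · · ·
    · · · · · · · ·
    · · · · · · · ·
    · · · · · · · ·
    · · · · · · · ·
    · · · · · · · ·
    · · · · · · · ·
    · · █ █ █ █ █ █

Final: 6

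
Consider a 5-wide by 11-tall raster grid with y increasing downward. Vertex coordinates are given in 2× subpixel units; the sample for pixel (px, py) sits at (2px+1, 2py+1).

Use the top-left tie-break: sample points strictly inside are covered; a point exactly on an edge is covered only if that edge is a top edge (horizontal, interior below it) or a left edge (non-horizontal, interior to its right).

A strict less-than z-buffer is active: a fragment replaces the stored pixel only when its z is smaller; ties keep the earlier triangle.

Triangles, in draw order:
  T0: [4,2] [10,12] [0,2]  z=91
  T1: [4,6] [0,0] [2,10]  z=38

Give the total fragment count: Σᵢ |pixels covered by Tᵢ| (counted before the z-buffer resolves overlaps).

T0:
  2·area = 40
  edge (4, 2)→(10, 12): d=(6,10) right/bottom  bias=-1
  edge (10, 12)→(0, 2): d=(-10,-10) top-left  bias=+0
  edge (0, 2)→(4, 2): d=(4,0) top-left  bias=+0
    (0,1)@(1, 3): e=[36,0,4] → #  [on edge]
    (1,1)@(3, 3): e=[16,20,4] → #
    (2,1)@(5, 3): e=[-4,40,4] → ·
    (0,2)@(1, 5): e=[48,-20,12] → ·
    (1,2)@(3, 5): e=[28,0,12] → #  [on edge]
    (2,2)@(5, 5): e=[8,20,12] → #
    (3,2)@(7, 5): e=[-12,40,12] → ·
    (1,3)@(3, 7): e=[40,-20,20] → ·
    (2,3)@(5, 7): e=[20,0,20] → #  [on edge]
    (3,3)@(7, 7): e=[0,20,20] → ·  [on edge]
    (2,4)@(5, 9): e=[32,-20,28] → ·
    (3,4)@(7, 9): e=[12,0,28] → #  [on edge]
    (4,5)@(9, 11): e=[4,0,36] → #  [on edge]
  covered (7 px):
    · · · · ·
    # # · · ·
    · # # · ·
    · · # · ·
    · · · # ·
    · · · · #
    · · · · ·
    · · · · ·
    · · · · ·
    · · · · ·
    · · · · ·
T1:
  2·area = 28  (B↔C swapped to make it positive)
  edge (4, 6)→(2, 10): d=(-2,4) right/bottom  bias=-1
  edge (2, 10)→(0, 0): d=(-2,-10) top-left  bias=+0
  edge (0, 0)→(4, 6): d=(4,6) right/bottom  bias=-1
    (0,1)@(1, 3): e=[18,4,6] → #
    (1,1)@(3, 3): e=[10,24,-6] → ·
    (0,2)@(1, 5): e=[14,0,14] → #  [on edge]
    (1,2)@(3, 5): e=[6,20,2] → #
    (2,2)@(5, 5): e=[-2,40,-10] → ·
    (0,3)@(1, 7): e=[10,-4,22] → ·
    (1,3)@(3, 7): e=[2,16,10] → #
    (2,3)@(5, 7): e=[-6,36,-2] → ·
    (1,4)@(3, 9): e=[-2,12,18] → ·
    (1,7)@(3, 15): e=[-14,0,42] → ·  [on edge]
  covered (4 px):
    · · · · ·
    # · · · ·
    # # · · ·
    · # · · ·
    · · · · ·
    · · · · ·
    · · · · ·
    · · · · ·
    · · · · ·
    · · · · ·
    · · · · ·

Final: 11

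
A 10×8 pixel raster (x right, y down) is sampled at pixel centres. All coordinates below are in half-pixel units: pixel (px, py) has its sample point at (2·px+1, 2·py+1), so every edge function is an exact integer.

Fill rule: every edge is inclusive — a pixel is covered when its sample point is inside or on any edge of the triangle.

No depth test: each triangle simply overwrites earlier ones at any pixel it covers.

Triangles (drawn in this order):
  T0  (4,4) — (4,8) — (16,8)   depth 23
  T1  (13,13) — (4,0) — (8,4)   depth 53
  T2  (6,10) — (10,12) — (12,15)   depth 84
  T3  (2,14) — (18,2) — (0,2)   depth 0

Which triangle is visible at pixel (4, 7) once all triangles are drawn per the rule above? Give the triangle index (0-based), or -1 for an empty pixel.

T0:
  2·area = 48  (B↔C swapped to make it positive)
  edge (4, 4)→(16, 8): d=(12,4) inclusive
  edge (16, 8)→(4, 8): d=(-12,0) inclusive
  edge (4, 8)→(4, 4): d=(0,-4) inclusive
    (0,1)@(1, 3): e=[0,60,-12] → ·  [on edge]
    (2,2)@(5, 5): e=[8,36,4] → #
    (3,2)@(7, 5): e=[0,36,12] → #  [on edge]
    (4,2)@(9, 5): e=[-8,36,20] → ·
    (2,3)@(5, 7): e=[32,12,4] → #
    (4,3)@(9, 7): e=[16,12,20] → #
    (5,3)@(11, 7): e=[8,12,28] → #
    (6,3)@(13, 7): e=[0,12,36] → #  [on edge]
    (7,3)@(15, 7): e=[-8,12,44] → ·
    (2,4)@(5, 9): e=[56,-12,4] → ·
    (3,4)@(7, 9): e=[48,-12,12] → ·
    (4,4)@(9, 9): e=[40,-12,20] → ·
    (9,4)@(19, 9): e=[0,-12,60] → ·  [on edge]
  covered (7 px):
    · · · · · · · · · ·
    · · · · · · · · · ·
    · · # # · · · · · ·
    · · # # # # # · · ·
    · · · · · · · · · ·
    · · · · · · · · · ·
    · · · · · · · · · ·
    · · · · · · · · · ·
T1:
  2·area = 16
  edge (13, 13)→(4, 0): d=(-9,-13) inclusive
  edge (4, 0)→(8, 4): d=(4,4) inclusive
  edge (8, 4)→(13, 13): d=(5,9) inclusive
    (2,0)@(5, 1): e=[4,0,12] → #  [on edge]
    (3,0)@(7, 1): e=[30,-8,-6] → ·
    (2,1)@(5, 3): e=[-14,8,22] → ·
    (3,1)@(7, 3): e=[12,0,4] → #  [on edge]
    (4,1)@(9, 3): e=[38,-8,-14] → ·
    (3,2)@(7, 5): e=[-6,8,14] → ·
    (4,2)@(9, 5): e=[20,0,-4] → ·  [on edge]
    (4,3)@(9, 7): e=[2,8,6] → #
    (5,3)@(11, 7): e=[28,0,-12] → ·  [on edge]
    (4,4)@(9, 9): e=[-16,16,16] → ·
    (6,4)@(13, 9): e=[36,0,-20] → ·  [on edge]
    (7,5)@(15, 11): e=[44,0,-28] → ·  [on edge]
    (6,6)@(13, 13): e=[0,16,0] → #  [on edge]
    (8,6)@(17, 13): e=[52,0,-36] → ·  [on edge]
    (9,7)@(19, 15): e=[60,0,-44] → ·  [on edge]
  covered (4 px):
    · · # · · · · · · ·
    · · · # · · · · · ·
    · · · · · · · · · ·
    · · · · # · · · · ·
    · · · · · · · · · ·
    · · · · · · · · · ·
    · · · · · · # · · ·
    · · · · · · · · · ·
T2:
  2·area = 8
  edge (6, 10)→(10, 12): d=(4,2) inclusive
  edge (10, 12)→(12, 15): d=(2,3) inclusive
  edge (12, 15)→(6, 10): d=(-6,-5) inclusive
  covered (0 px):
    · · · · · · · · · ·
    · · · · · · · · · ·
    · · · · · · · · · ·
    · · · · · · · · · ·
    · · · · · · · · · ·
    · · · · · · · · · ·
    · · · · · · · · · ·
    · · · · · · · · · ·
T3:
  2·area = 216  (B↔C swapped to make it positive)
  edge (2, 14)→(0, 2): d=(-2,-12) inclusive
  edge (0, 2)→(18, 2): d=(18,0) inclusive
  edge (18, 2)→(2, 14): d=(-16,12) inclusive
    (0,1)@(1, 3): e=[10,18,188] → #
    (1,1)@(3, 3): e=[34,18,164] → #
    (2,1)@(5, 3): e=[58,18,140] → #
    (3,1)@(7, 3): e=[82,18,116] → #
    (4,1)@(9, 3): e=[106,18,92] → #
    (5,1)@(11, 3): e=[130,18,68] → #
    (6,1)@(13, 3): e=[154,18,44] → #
    (7,1)@(15, 3): e=[178,18,20] → #
    (8,1)@(17, 3): e=[202,18,-4] → ·
    (0,2)@(1, 5): e=[6,54,156] → #
    (7,2)@(15, 5): e=[174,54,-12] → ·
    (0,3)@(1, 7): e=[2,90,124] → #
  covered (27 px):
    · · · · · · · · · ·
    # # # # # # # # · ·
    # # # # # # # · · ·
    # # # # # # · · · ·
    · # # # · · · · · ·
    · # # · · · · · · ·
    · # · · · · · · · ·
    · · · · · · · · · ·

Z-buffer (winner per pixel, '.' = empty):
  . . 1 . . . . . . .
  3 3 3 3 3 3 3 3 . .
  3 3 3 3 3 3 3 . . .
  3 3 3 3 3 3 0 . . .
  . 3 3 3 . . . . . .
  . 3 3 . . . . . . .
  . 3 . . . . 1 . . .
  . . . . . . . . . .

Answer: -1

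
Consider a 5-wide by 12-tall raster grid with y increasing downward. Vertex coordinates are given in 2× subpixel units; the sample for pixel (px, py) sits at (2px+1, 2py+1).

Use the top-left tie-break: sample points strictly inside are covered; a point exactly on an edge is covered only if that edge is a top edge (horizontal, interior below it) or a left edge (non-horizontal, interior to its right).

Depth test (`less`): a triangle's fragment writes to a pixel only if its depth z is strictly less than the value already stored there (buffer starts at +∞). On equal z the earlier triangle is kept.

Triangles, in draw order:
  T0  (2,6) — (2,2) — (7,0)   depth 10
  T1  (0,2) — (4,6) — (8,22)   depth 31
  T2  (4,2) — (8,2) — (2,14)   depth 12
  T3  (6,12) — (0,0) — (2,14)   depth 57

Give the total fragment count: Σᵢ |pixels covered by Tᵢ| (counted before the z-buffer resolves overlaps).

T0:
  2·area = 20
  edge (2, 6)→(2, 2): d=(0,-4) top-left  bias=+0
  edge (2, 2)→(7, 0): d=(5,-2) top-left  bias=+0
  edge (7, 0)→(2, 6): d=(-5,6) right/bottom  bias=-1
    (2,0)@(5, 1): e=[12,1,7] → #
    (3,0)@(7, 1): e=[20,5,-5] → ·
    (1,1)@(3, 3): e=[4,7,9] → #
    (2,1)@(5, 3): e=[12,11,-3] → ·
    (1,2)@(3, 5): e=[4,17,-1] → ·
  covered (2 px):
    · · # · ·
    · # · · ·
    · · · · ·
    · · · · ·
    · · · · ·
    · · · · ·
    · · · · ·
    · · · · ·
    · · · · ·
    · · · · ·
    · · · · ·
    · · · · ·
T1:
  2·area = 48
  edge (0, 2)→(4, 6): d=(4,4) right/bottom  bias=-1
  edge (4, 6)→(8, 22): d=(4,16) right/bottom  bias=-1
  edge (8, 22)→(0, 2): d=(-8,-20) top-left  bias=+0
    (0,1)@(1, 3): e=[0,36,12] → ·  [on edge]
    (1,2)@(3, 5): e=[0,12,36] → ·  [on edge]
    (1,3)@(3, 7): e=[8,20,20] → #
    (2,3)@(5, 7): e=[0,-12,60] → ·  [on edge]
    (1,4)@(3, 9): e=[16,28,4] → #
    (2,4)@(5, 9): e=[8,-4,44] → ·
    (3,4)@(7, 9): e=[0,-36,84] → ·  [on edge]
    (1,5)@(3, 11): e=[24,36,-12] → ·
    (2,5)@(5, 11): e=[16,4,28] → #
    (3,5)@(7, 11): e=[8,-28,68] → ·
    (4,5)@(9, 11): e=[0,-60,108] → ·  [on edge]
    (2,6)@(5, 13): e=[24,12,12] → #
  covered (5 px):
    · · · · ·
    · · · · ·
    · · · · ·
    · # · · ·
    · # · · ·
    · · # · ·
    · · # · ·
    · · · · ·
    · · · · ·
    · · · # ·
    · · · · ·
    · · · · ·
T2:
  2·area = 48
  edge (4, 2)→(8, 2): d=(4,0) top-left  bias=+0
  edge (8, 2)→(2, 14): d=(-6,12) right/bottom  bias=-1
  edge (2, 14)→(4, 2): d=(2,-12) top-left  bias=+0
    (2,1)@(5, 3): e=[4,30,14] → #
    (3,1)@(7, 3): e=[4,6,38] → #
    (4,1)@(9, 3): e=[4,-18,62] → ·
    (2,2)@(5, 5): e=[12,18,18] → #
    (3,2)@(7, 5): e=[12,-6,42] → ·
    (2,3)@(5, 7): e=[20,6,22] → #
    (3,3)@(7, 7): e=[20,-18,46] → ·
    (1,4)@(3, 9): e=[28,18,2] → #
    (2,4)@(5, 9): e=[28,-6,26] → ·
    (1,5)@(3, 11): e=[36,6,6] → #
    (2,5)@(5, 11): e=[36,-18,30] → ·
    (1,6)@(3, 13): e=[44,-6,10] → ·
  covered (6 px):
    · · · · ·
    · · # # ·
    · · # · ·
    · · # · ·
    · # · · ·
    · # · · ·
    · · · · ·
    · · · · ·
    · · · · ·
    · · · · ·
    · · · · ·
    · · · · ·
T3:
  2·area = 60  (B↔C swapped to make it positive)
  edge (6, 12)→(2, 14): d=(-4,2) right/bottom  bias=-1
  edge (2, 14)→(0, 0): d=(-2,-14) top-left  bias=+0
  edge (0, 0)→(6, 12): d=(6,12) right/bottom  bias=-1
    (0,1)@(1, 3): e=[46,8,6] → #
    (1,1)@(3, 3): e=[42,36,-18] → ·
    (0,2)@(1, 5): e=[38,4,18] → #
    (1,2)@(3, 5): e=[34,32,-6] → ·
    (0,3)@(1, 7): e=[30,0,30] → #  [on edge]
    (1,3)@(3, 7): e=[26,28,6] → #
    (2,3)@(5, 7): e=[22,56,-18] → ·
    (0,4)@(1, 9): e=[22,-4,42] → ·
    (1,4)@(3, 9): e=[18,24,18] → #
    (2,4)@(5, 9): e=[14,52,-6] → ·
    (1,5)@(3, 11): e=[10,20,30] → #
    (2,5)@(5, 11): e=[6,48,6] → #
    (1,10)@(3, 21): e=[-30,0,90] → ·  [on edge]
  covered (8 px):
    · · · · ·
    # · · · ·
    # · · · ·
    # # · · ·
    · # · · ·
    · # # · ·
    · # · · ·
    · · · · ·
    · · · · ·
    · · · · ·
    · · · · ·
    · · · · ·

Answer: 21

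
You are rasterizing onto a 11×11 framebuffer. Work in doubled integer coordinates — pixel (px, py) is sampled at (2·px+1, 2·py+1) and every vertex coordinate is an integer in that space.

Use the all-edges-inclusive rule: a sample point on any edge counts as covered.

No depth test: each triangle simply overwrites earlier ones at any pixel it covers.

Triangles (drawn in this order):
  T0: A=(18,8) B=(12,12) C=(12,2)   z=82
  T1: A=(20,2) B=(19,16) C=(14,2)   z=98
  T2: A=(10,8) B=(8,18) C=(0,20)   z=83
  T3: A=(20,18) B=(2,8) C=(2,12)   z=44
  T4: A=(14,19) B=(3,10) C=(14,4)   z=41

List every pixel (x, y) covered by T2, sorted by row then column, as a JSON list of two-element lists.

T0:
  2·area = 60
  edge (18, 8)→(12, 12): d=(-6,4) inclusive
  edge (12, 12)→(12, 2): d=(0,-10) inclusive
  edge (12, 2)→(18, 8): d=(6,6) inclusive
    (5,0)@(11, 1): e=[70,-10,0] → ·  [on edge]
    (6,1)@(13, 3): e=[50,10,0] → █  [on edge]
    (7,1)@(15, 3): e=[42,30,-12] → ·
    (6,2)@(13, 5): e=[38,10,12] → █
    (7,2)@(15, 5): e=[30,30,0] → █  [on edge]
    (8,2)@(17, 5): e=[22,50,-12] → ·
    (6,3)@(13, 7): e=[26,10,24] → █
    (8,3)@(17, 7): e=[10,50,0] → █  [on edge]
    (9,3)@(19, 7): e=[2,70,-12] → ·
    (6,4)@(13, 9): e=[14,10,36] → █
    (8,4)@(17, 9): e=[-2,50,12] → ·
    (9,4)@(19, 9): e=[-10,70,0] → ·  [on edge]
    (10,5)@(21, 11): e=[-30,90,0] → ·  [on edge]
  covered (9 px):
    · · · · · · · · · · ·
    · · · · · · █ · · · ·
    · · · · · · █ █ · · ·
    · · · · · · █ █ █ · ·
    · · · · · · █ █ · · ·
    · · · · · · █ · · · ·
    · · · · · · · · · · ·
    · · · · · · · · · · ·
    · · · · · · · · · · ·
    · · · · · · · · · · ·
    · · · · · · · · · · ·
T1:
  2·area = 84
  edge (20, 2)→(19, 16): d=(-1,14) inclusive
  edge (19, 16)→(14, 2): d=(-5,-14) inclusive
  edge (14, 2)→(20, 2): d=(6,0) inclusive
    (7,1)@(15, 3): e=[69,9,6] → █
    (8,1)@(17, 3): e=[41,37,6] → █
    (9,1)@(19, 3): e=[13,65,6] → █
    (10,1)@(21, 3): e=[-15,93,6] → ·
    (7,2)@(15, 5): e=[67,-1,18] → ·
    (8,2)@(17, 5): e=[39,27,18] → █
    (10,2)@(21, 5): e=[-17,83,18] → ·
    (8,3)@(17, 7): e=[37,17,30] → █
    (10,3)@(21, 7): e=[-19,73,30] → ·
    (8,4)@(17, 9): e=[35,7,42] → █
    (10,4)@(21, 9): e=[-21,63,42] → ·
    (8,5)@(17, 11): e=[33,-3,54] → ·
  covered (12 px):
    · · · · · · · · · · ·
    · · · · · · · █ █ █ ·
    · · · · · · · · █ █ ·
    · · · · · · · · █ █ ·
    · · · · · · · · █ █ ·
    · · · · · · · · · █ ·
    · · · · · · · · · █ ·
    · · · · · · · · · █ ·
    · · · · · · · · · · ·
    · · · · · · · · · · ·
    · · · · · · · · · · ·
T2:
  2·area = 76
  edge (10, 8)→(8, 18): d=(-2,10) inclusive
  edge (8, 18)→(0, 20): d=(-8,2) inclusive
  edge (0, 20)→(10, 8): d=(10,-12) inclusive
    (5,1)@(11, 3): e=[0,114,-38] → ·  [on edge]
    (4,5)@(9, 11): e=[4,54,18] → █
    (5,5)@(11, 11): e=[-16,50,42] → ·
    (3,6)@(7, 13): e=[20,42,14] → █
    (4,6)@(9, 13): e=[0,38,38] → █  [on edge]
    (5,6)@(11, 13): e=[-20,34,62] → ·
    (2,7)@(5, 15): e=[36,30,10] → █
    (4,7)@(9, 15): e=[-4,22,58] → ·
    (1,8)@(3, 17): e=[52,18,6] → █
    (4,8)@(9, 17): e=[-8,6,78] → ·
    (0,9)@(1, 19): e=[68,6,2] → █
    (2,9)@(5, 19): e=[28,-2,50] → ·
  covered (10 px):
    · · · · · · · · · · ·
    · · · · · · · · · · ·
    · · · · · · · · · · ·
    · · · · · · · · · · ·
    · · · · · · · · · · ·
    · · · · █ · · · · · ·
    · · · █ █ · · · · · ·
    · · █ █ · · · · · · ·
    · █ █ █ · · · · · · ·
    █ █ · · · · · · · · ·
    · · · · · · · · · · ·
T3:
  2·area = 72  (B↔C swapped to make it positive)
  edge (20, 18)→(2, 12): d=(-18,-6) inclusive
  edge (2, 12)→(2, 8): d=(0,-4) inclusive
  edge (2, 8)→(20, 18): d=(18,10) inclusive
    (1,4)@(3, 9): e=[60,4,8] → █
    (2,4)@(5, 9): e=[72,12,-12] → ·
    (1,5)@(3, 11): e=[24,4,44] → █
    (2,5)@(5, 11): e=[36,12,24] → █
    (3,5)@(7, 11): e=[48,20,4] → █
    (4,5)@(9, 11): e=[60,28,-16] → ·
    (1,6)@(3, 13): e=[-12,4,80] → ·
    (2,6)@(5, 13): e=[0,12,60] → █  [on edge]
    (4,6)@(9, 13): e=[24,28,20] → █
    (5,6)@(11, 13): e=[36,36,0] → █  [on edge]
    (6,6)@(13, 13): e=[48,44,-20] → ·
    (2,7)@(5, 15): e=[-36,12,96] → ·
    (5,7)@(11, 15): e=[0,36,36] → █  [on edge]
    (8,8)@(17, 17): e=[0,60,12] → █  [on edge]
  covered (11 px):
    · · · · · · · · · · ·
    · · · · · · · · · · ·
    · · · · · · · · · · ·
    · · · · · · · · · · ·
    · █ · · · · · · · · ·
    · █ █ █ · · · · · · ·
    · · █ █ █ █ · · · · ·
    · · · · · █ █ · · · ·
    · · · · · · · · █ · ·
    · · · · · · · · · · ·
    · · · · · · · · · · ·
T4:
  2·area = 165
  edge (14, 19)→(3, 10): d=(-11,-9) inclusive
  edge (3, 10)→(14, 4): d=(11,-6) inclusive
  edge (14, 4)→(14, 19): d=(0,15) inclusive
    (6,2)@(13, 5): e=[145,5,15] → █
    (7,2)@(15, 5): e=[163,17,-15] → ·
    (4,3)@(9, 7): e=[87,3,75] → █
    (5,3)@(11, 7): e=[105,15,45] → █
    (7,3)@(15, 7): e=[141,39,-15] → ·
    (2,4)@(5, 9): e=[29,1,135] → █
    (3,4)@(7, 9): e=[47,13,105] → █
    (7,4)@(15, 9): e=[119,61,-15] → ·
    (2,5)@(5, 11): e=[7,23,135] → █
    (7,5)@(15, 11): e=[97,83,-15] → ·
    (2,6)@(5, 13): e=[-15,45,135] → ·
    (3,6)@(7, 13): e=[3,57,105] → █
  covered (21 px):
    · · · · · · · · · · ·
    · · · · · · · · · · ·
    · · · · · · █ · · · ·
    · · · · █ █ █ · · · ·
    · · █ █ █ █ █ · · · ·
    · · █ █ █ █ █ · · · ·
    · · · █ █ █ █ · · · ·
    · · · · · █ █ · · · ·
    · · · · · · █ · · · ·
    · · · · · · · · · · ·
    · · · · · · · · · · ·

Final: [[4,5],[3,6],[4,6],[2,7],[3,7],[1,8],[2,8],[3,8],[0,9],[1,9]]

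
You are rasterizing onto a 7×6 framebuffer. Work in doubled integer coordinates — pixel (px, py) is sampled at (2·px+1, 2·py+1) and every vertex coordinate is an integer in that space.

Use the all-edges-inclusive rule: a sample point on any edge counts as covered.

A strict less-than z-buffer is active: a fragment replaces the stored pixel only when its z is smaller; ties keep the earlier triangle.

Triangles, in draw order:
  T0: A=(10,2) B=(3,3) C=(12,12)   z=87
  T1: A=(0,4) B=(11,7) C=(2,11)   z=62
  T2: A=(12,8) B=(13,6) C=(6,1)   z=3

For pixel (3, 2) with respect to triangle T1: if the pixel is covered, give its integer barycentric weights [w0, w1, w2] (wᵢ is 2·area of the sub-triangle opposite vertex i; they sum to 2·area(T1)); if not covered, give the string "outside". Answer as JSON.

T0:
  2·area = 72  (B↔C swapped to make it positive)
  edge (10, 2)→(12, 12): d=(2,10) inclusive
  edge (12, 12)→(3, 3): d=(-9,-9) inclusive
  edge (3, 3)→(10, 2): d=(7,-1) inclusive
    (0,0)@(1, 1): e=[88,0,-16] → ·  [on edge]
    (1,1)@(3, 3): e=[72,0,0] → #  [on edge]
    (2,1)@(5, 3): e=[52,18,2] → #
    (3,1)@(7, 3): e=[32,36,4] → #
    (4,1)@(9, 3): e=[12,54,6] → #
    (5,1)@(11, 3): e=[-8,72,8] → ·
    (1,2)@(3, 5): e=[76,-18,14] → ·
    (2,2)@(5, 5): e=[56,0,16] → #  [on edge]
    (5,2)@(11, 5): e=[-4,54,22] → ·
    (2,3)@(5, 7): e=[60,-18,30] → ·
    (3,3)@(7, 7): e=[40,0,32] → #  [on edge]
    (5,3)@(11, 7): e=[0,36,36] → #  [on edge]
    (4,4)@(9, 9): e=[24,0,48] → #  [on edge]
    (5,5)@(11, 11): e=[8,0,64] → #  [on edge]
  covered (13 px):
    · · · · · · ·
    · # # # # · ·
    · · # # # · ·
    · · · # # # ·
    · · · · # # ·
    · · · · · # ·
T1:
  2·area = 71
  edge (0, 4)→(11, 7): d=(11,3) inclusive
  edge (11, 7)→(2, 11): d=(-9,4) inclusive
  edge (2, 11)→(0, 4): d=(-2,-7) inclusive
    (0,2)@(1, 5): e=[8,58,5] → #
    (1,2)@(3, 5): e=[2,50,19] → #
    (2,2)@(5, 5): e=[-4,42,33] → ·
    (0,3)@(1, 7): e=[30,40,1] → #
    (2,3)@(5, 7): e=[18,24,29] → #
    (3,3)@(7, 7): e=[12,16,43] → #
    (4,3)@(9, 7): e=[6,8,57] → #
    (5,3)@(11, 7): e=[0,0,71] → #  [on edge]
    (6,3)@(13, 7): e=[-6,-8,85] → ·
    (0,4)@(1, 9): e=[52,22,-3] → ·
    (1,4)@(3, 9): e=[46,14,11] → #
    (3,4)@(7, 9): e=[34,-2,39] → ·
  covered (10 px):
    · · · · · · ·
    · · · · · · ·
    # # · · · · ·
    # # # # # # ·
    · # # · · · ·
    · · · · · · ·
T2:
  2·area = 19  (B↔C swapped to make it positive)
  edge (12, 8)→(6, 1): d=(-6,-7) inclusive
  edge (6, 1)→(13, 6): d=(7,5) inclusive
  edge (13, 6)→(12, 8): d=(-1,2) inclusive
    (5,2)@(11, 5): e=[11,3,5] → #
    (6,2)@(13, 5): e=[25,-7,1] → ·
    (5,3)@(11, 7): e=[-1,17,3] → ·
  covered (1 px):
    · · · · · · ·
    · · · · · · ·
    · · · · · # ·
    · · · · · · ·
    · · · · · · ·
    · · · · · · ·

Final: "outside"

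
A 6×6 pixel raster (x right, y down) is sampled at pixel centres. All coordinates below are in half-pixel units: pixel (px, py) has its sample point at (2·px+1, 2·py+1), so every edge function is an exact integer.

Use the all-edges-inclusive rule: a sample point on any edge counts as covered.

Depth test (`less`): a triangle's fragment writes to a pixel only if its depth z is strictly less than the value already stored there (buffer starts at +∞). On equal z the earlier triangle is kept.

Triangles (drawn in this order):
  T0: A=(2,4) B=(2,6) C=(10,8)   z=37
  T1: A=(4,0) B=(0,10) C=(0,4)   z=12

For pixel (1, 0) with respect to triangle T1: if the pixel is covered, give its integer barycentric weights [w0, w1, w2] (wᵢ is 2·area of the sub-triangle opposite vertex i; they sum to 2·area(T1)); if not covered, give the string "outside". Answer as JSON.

T0:
  2·area = 16  (B↔C swapped to make it positive)
  edge (2, 4)→(10, 8): d=(8,4) inclusive
  edge (10, 8)→(2, 6): d=(-8,-2) inclusive
  edge (2, 6)→(2, 4): d=(0,-2) inclusive
    (1,2)@(3, 5): e=[4,10,2] → █
    (2,2)@(5, 5): e=[-4,14,6] → ·
    (1,3)@(3, 7): e=[20,-6,2] → ·
    (3,3)@(7, 7): e=[4,2,10] → █
    (4,3)@(9, 7): e=[-4,6,14] → ·
    (3,4)@(7, 9): e=[20,-14,10] → ·
  covered (2 px):
    · · · · · ·
    · · · · · ·
    · █ · · · ·
    · · · █ · ·
    · · · · · ·
    · · · · · ·
T1:
  2·area = 24
  edge (4, 0)→(0, 10): d=(-4,10) inclusive
  edge (0, 10)→(0, 4): d=(0,-6) inclusive
  edge (0, 4)→(4, 0): d=(4,-4) inclusive
    (1,0)@(3, 1): e=[6,18,0] → █  [on edge]
    (2,0)@(5, 1): e=[-14,30,8] → ·
    (0,1)@(1, 3): e=[18,6,0] → █  [on edge]
    (1,1)@(3, 3): e=[-2,18,8] → ·
    (0,2)@(1, 5): e=[10,6,8] → █
    (1,2)@(3, 5): e=[-10,18,16] → ·
    (0,3)@(1, 7): e=[2,6,16] → █
    (1,3)@(3, 7): e=[-18,18,24] → ·
    (0,4)@(1, 9): e=[-6,6,24] → ·
  covered (4 px):
    · █ · · · ·
    █ · · · · ·
    █ · · · · ·
    █ · · · · ·
    · · · · · ·
    · · · · · ·

Result: [18,0,6]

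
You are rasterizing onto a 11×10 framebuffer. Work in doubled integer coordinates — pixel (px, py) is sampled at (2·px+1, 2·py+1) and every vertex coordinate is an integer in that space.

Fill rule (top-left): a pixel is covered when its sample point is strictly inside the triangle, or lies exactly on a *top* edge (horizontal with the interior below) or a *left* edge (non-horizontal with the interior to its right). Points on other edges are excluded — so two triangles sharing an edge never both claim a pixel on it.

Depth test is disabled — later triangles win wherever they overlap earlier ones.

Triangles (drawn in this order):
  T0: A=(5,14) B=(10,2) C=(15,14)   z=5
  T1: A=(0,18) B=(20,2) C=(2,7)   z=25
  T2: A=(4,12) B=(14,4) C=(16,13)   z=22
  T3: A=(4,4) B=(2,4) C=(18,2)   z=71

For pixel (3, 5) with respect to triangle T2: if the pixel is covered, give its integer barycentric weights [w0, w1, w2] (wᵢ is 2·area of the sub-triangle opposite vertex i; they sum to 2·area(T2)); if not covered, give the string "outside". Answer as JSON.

T0:
  2·area = 120
  edge (5, 14)→(10, 2): d=(5,-12) top-left  bias=+0
  edge (10, 2)→(15, 14): d=(5,12) right/bottom  bias=-1
  edge (15, 14)→(5, 14): d=(-10,0) right/bottom  bias=-1
    (4,2)@(9, 5): e=[3,27,90] → X
    (5,2)@(11, 5): e=[27,3,90] → X
    (6,2)@(13, 5): e=[51,-21,90] → .
    (4,3)@(9, 7): e=[13,37,70] → X
    (6,3)@(13, 7): e=[61,-11,70] → .
    (4,4)@(9, 9): e=[23,47,50] → X
    (6,4)@(13, 9): e=[71,-1,50] → .
    (3,5)@(7, 11): e=[9,81,30] → X
    (6,5)@(13, 11): e=[81,9,30] → X
    (7,5)@(15, 11): e=[105,-15,30] → .
    (3,6)@(7, 13): e=[19,91,10] → X
    (7,6)@(15, 13): e=[115,-5,10] → .
  covered (14 px):
    . . . . . . . . . . .
    . . . . . . . . . . .
    . . . . X X . . . . .
    . . . . X X . . . . .
    . . . . X X . . . . .
    . . . X X X X . . . .
    . . . X X X X . . . .
    . . . . . . . . . . .
    . . . . . . . . . . .
    . . . . . . . . . . .
T1:
  2·area = 188  (B↔C swapped to make it positive)
  edge (0, 18)→(2, 7): d=(2,-11) top-left  bias=+0
  edge (2, 7)→(20, 2): d=(18,-5) top-left  bias=+0
  edge (20, 2)→(0, 18): d=(-20,16) right/bottom  bias=-1
    (8,1)@(17, 3): e=[157,3,28] → X
    (9,1)@(19, 3): e=[179,13,-4] → .
    (5,2)@(11, 5): e=[95,9,84] → X
    (6,2)@(13, 5): e=[117,19,52] → X
    (7,2)@(15, 5): e=[139,29,20] → X
    (8,2)@(17, 5): e=[161,39,-12] → .
    (1,3)@(3, 7): e=[11,5,172] → X
    (2,3)@(5, 7): e=[33,15,140] → X
    (3,3)@(7, 7): e=[55,25,108] → X
    (4,3)@(9, 7): e=[77,35,76] → X
    (7,3)@(15, 7): e=[143,65,-20] → .
    (1,4)@(3, 9): e=[15,41,132] → X
  covered (24 px):
    . . . . . . . . . . .
    . . . . . . . . X . .
    . . . . . X X X . . .
    . X X X X X X . . . .
    . X X X X X . . . . .
    . X X X . . . . . . .
    X X X . . . . . . . .
    X X . . . . . . . . .
    X . . . . . . . . . .
    . . . . . . . . . . .
T2:
  2·area = 106
  edge (4, 12)→(14, 4): d=(10,-8) top-left  bias=+0
  edge (14, 4)→(16, 13): d=(2,9) right/bottom  bias=-1
  edge (16, 13)→(4, 12): d=(-12,-1) top-left  bias=+0
    (6,2)@(13, 5): e=[2,11,93] → X
    (7,2)@(15, 5): e=[18,-7,95] → .
    (5,3)@(11, 7): e=[6,33,67] → X
    (7,3)@(15, 7): e=[38,-3,71] → .
    (4,4)@(9, 9): e=[10,55,41] → X
    (7,4)@(15, 9): e=[58,1,47] → X
    (8,4)@(17, 9): e=[74,-17,49] → .
    (3,5)@(7, 11): e=[14,77,15] → X
    (8,5)@(17, 11): e=[94,-13,25] → .
    (3,6)@(7, 13): e=[34,81,-9] → .
    (4,6)@(9, 13): e=[50,63,-7] → .
    (5,6)@(11, 13): e=[66,45,-5] → .
  covered (12 px):
    . . . . . . . . . . .
    . . . . . . . . . . .
    . . . . . . X . . . .
    . . . . . X X . . . .
    . . . . X X X X . . .
    . . . X X X X X . . .
    . . . . . . . . . . .
    . . . . . . . . . . .
    . . . . . . . . . . .
    . . . . . . . . . . .
T3:
  2·area = 4
  edge (4, 4)→(2, 4): d=(-2,0) right/bottom  bias=-1
  edge (2, 4)→(18, 2): d=(16,-2) top-left  bias=+0
  edge (18, 2)→(4, 4): d=(-14,2) right/bottom  bias=-1
    (5,1)@(11, 3): e=[2,2,0] → .  [on edge]
  covered (0 px):
    . . . . . . . . . . .
    . . . . . . . . . . .
    . . . . . . . . . . .
    . . . . . . . . . . .
    . . . . . . . . . . .
    . . . . . . . . . . .
    . . . . . . . . . . .
    . . . . . . . . . . .
    . . . . . . . . . . .
    . . . . . . . . . . .

Final: [77,15,14]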